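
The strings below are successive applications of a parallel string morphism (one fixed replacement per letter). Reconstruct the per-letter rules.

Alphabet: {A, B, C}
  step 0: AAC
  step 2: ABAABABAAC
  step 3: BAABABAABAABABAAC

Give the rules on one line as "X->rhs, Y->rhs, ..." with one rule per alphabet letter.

  step 2 ⇒ step 3: ABAABABAAC ⇒ BA·A·BA·BA·A·BA·A·BA·BA·AC
    A ↦ BA
    B ↦ A
    C ↦ AC

A->BA, B->A, C->AC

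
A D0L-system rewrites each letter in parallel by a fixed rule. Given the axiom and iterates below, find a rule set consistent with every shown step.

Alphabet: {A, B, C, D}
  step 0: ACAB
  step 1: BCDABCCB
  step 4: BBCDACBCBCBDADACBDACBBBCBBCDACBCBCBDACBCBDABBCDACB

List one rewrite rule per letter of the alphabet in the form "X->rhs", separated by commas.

A->BC, B->CB, C->DA, D->B

  step 0 ⇒ step 1: ACAB ⇒ BC·DA·BC·CB
    A ↦ BC
    B ↦ CB
    C ↦ DA
    D ↦ B  (constrained at step 1)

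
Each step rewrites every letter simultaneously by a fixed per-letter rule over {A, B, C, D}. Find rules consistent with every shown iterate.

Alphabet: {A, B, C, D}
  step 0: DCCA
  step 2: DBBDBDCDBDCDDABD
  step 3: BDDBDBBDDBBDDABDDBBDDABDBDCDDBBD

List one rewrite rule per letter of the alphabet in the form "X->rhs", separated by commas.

A->CD, B->DB, C->DA, D->BD

  step 2 ⇒ step 3: DBBDBDCDBDCDDABD ⇒ BD·DB·DB·BD·DB·BD·DA·BD·DB·BD·DA·BD·BD·CD·DB·BD
    A ↦ CD
    B ↦ DB
    C ↦ DA
    D ↦ BD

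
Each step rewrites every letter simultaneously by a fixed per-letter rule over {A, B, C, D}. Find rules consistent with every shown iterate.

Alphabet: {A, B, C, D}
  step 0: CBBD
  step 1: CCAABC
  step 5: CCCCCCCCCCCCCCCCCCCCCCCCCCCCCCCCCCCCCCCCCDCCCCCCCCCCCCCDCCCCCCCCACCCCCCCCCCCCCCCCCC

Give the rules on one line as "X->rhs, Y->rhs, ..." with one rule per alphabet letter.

  step 0 ⇒ step 1: CBBD ⇒ CC·A·A·BC
    B ↦ A
    C ↦ CC
    D ↦ BC
    A ↦ CD  (constrained at step 1)

A->CD, B->A, C->CC, D->BC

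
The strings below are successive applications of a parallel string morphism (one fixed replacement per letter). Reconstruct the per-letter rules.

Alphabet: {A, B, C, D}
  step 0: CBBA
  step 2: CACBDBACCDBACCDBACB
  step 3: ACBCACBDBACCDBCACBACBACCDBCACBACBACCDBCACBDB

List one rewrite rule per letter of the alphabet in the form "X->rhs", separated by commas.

  step 2 ⇒ step 3: CACBDBACCDBACCDBACB ⇒ ACB·C·ACB·DB·ACC·DB·C·ACB·ACB·ACC·DB·C·ACB·ACB·ACC·DB·C·ACB·DB
    A ↦ C
    B ↦ DB
    C ↦ ACB
    D ↦ ACC

A->C, B->DB, C->ACB, D->ACC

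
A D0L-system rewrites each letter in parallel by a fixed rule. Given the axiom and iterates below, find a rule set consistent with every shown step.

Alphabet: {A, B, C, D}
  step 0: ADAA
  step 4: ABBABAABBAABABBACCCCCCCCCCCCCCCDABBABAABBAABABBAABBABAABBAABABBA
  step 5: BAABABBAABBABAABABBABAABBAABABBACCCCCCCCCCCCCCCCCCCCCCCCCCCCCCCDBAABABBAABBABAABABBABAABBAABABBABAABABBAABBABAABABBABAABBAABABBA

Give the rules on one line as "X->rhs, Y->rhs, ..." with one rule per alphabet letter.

  step 4 ⇒ step 5: ABBABAABBAABABBACCCCCCCCCCCCCCCDABBABAABBAABABBAABBABAABBAABABBA ⇒ BA·AB·AB·BA·AB·BA·BA·AB·AB·BA·BA·AB·BA·AB·AB·BA·CC·CC·CC·CC·CC·CC·CC·CC·CC·CC·CC·CC·CC·CC·CC·CD·BA·AB·AB·BA·AB·BA·BA·AB·AB·BA·BA·AB·BA·AB·AB·BA·BA·AB·AB·BA·AB·BA·BA·AB·AB·BA·BA·AB·BA·AB·AB·BA
    A ↦ BA
    B ↦ AB
    C ↦ CC
    D ↦ CD

A->BA, B->AB, C->CC, D->CD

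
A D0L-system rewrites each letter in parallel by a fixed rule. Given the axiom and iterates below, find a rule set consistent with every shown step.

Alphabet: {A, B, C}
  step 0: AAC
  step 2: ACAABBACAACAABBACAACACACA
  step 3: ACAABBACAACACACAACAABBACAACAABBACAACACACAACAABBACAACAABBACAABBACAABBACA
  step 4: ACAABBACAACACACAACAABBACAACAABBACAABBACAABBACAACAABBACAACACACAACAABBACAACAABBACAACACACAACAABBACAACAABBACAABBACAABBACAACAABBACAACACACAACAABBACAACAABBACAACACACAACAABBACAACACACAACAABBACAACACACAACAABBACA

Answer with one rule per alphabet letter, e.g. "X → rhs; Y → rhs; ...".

  step 3 ⇒ step 4: ACAABBACAACACACAACAABBACAACAABBACAACACACAACAABBACAACAABBACAABBACAABBACA ⇒ ACA·ABB·ACA·ACA·CA·CA·ACA·ABB·ACA·ACA·ABB·ACA·ABB·ACA·ABB·ACA·ACA·ABB·ACA·ACA·CA·CA·ACA·ABB·ACA·ACA·ABB·ACA·ACA·CA·CA·ACA·ABB·ACA·ACA·ABB·ACA·ABB·ACA·ABB·ACA·ACA·ABB·ACA·ACA·CA·CA·ACA·ABB·ACA·ACA·ABB·ACA·ACA·CA·CA·ACA·ABB·ACA·ACA·CA·CA·ACA·ABB·ACA·ACA·CA·CA·ACA·ABB·ACA
    A ↦ ACA
    B ↦ CA
    C ↦ ABB

A->ACA, B->CA, C->ABB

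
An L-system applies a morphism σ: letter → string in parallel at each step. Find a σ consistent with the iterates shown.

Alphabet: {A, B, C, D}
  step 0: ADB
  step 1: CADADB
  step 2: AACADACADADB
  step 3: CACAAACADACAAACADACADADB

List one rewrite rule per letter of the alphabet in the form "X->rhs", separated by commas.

  step 2 ⇒ step 3: AACADACADADB ⇒ CA·CA·AA·CA·DA·CA·AA·CA·DA·CA·DA·DB
    A ↦ CA
    B ↦ DB
    C ↦ AA
    D ↦ DA

A->CA, B->DB, C->AA, D->DA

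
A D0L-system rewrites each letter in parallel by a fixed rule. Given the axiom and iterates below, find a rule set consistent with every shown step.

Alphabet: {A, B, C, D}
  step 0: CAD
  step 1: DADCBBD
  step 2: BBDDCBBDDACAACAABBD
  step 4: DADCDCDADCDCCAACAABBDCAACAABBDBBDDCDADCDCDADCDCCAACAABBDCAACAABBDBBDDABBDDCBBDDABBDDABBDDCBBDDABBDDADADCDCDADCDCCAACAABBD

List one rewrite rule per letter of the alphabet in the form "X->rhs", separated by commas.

A->DC, B->CAA, C->DA, D->BBD

  step 1 ⇒ step 2: DADCBBD ⇒ BBD·DC·BBD·DA·CAA·CAA·BBD
    A ↦ DC
    B ↦ CAA
    C ↦ DA
    D ↦ BBD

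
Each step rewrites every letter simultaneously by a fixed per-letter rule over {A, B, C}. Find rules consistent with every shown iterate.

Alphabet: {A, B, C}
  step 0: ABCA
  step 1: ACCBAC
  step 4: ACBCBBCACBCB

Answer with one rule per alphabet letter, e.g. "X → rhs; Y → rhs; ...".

  step 0 ⇒ step 1: ABCA ⇒ AC·C·B·AC
    A ↦ AC
    B ↦ C
    C ↦ B

A->AC, B->C, C->B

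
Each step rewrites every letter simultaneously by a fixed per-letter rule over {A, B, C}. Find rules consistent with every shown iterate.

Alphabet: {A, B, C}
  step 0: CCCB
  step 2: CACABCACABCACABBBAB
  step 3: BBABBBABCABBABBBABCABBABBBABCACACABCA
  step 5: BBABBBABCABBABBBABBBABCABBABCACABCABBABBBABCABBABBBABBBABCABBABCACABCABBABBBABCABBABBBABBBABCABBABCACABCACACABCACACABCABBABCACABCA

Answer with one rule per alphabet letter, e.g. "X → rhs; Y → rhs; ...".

A->B, B->CA, C->BBA

  step 2 ⇒ step 3: CACABCACABCACABBBAB ⇒ BBA·B·BBA·B·CA·BBA·B·BBA·B·CA·BBA·B·BBA·B·CA·CA·CA·B·CA
    A ↦ B
    B ↦ CA
    C ↦ BBA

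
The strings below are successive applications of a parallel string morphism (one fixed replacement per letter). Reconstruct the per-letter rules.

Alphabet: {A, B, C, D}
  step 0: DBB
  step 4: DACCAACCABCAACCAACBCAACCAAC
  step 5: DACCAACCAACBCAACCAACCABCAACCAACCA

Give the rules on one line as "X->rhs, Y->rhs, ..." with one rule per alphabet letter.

  step 4 ⇒ step 5: DACCAACCABCAACCAACBCAACCAAC ⇒ DAC·C·A·A·C·C·A·A·C·BCA·A·C·C·A·A·C·C·A·BCA·A·C·C·A·A·C·C·A
    A ↦ C
    B ↦ BCA
    C ↦ A
    D ↦ DAC

A->C, B->BCA, C->A, D->DAC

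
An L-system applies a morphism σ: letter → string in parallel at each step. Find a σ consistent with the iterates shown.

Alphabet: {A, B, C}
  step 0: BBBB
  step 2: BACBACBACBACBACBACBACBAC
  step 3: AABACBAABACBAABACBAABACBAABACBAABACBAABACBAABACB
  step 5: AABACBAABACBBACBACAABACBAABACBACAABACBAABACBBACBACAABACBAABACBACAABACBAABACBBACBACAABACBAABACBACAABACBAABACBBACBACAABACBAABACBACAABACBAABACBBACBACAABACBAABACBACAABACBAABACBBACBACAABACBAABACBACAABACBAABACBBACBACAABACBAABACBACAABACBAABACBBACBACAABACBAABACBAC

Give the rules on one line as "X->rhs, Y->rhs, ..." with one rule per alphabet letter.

  step 2 ⇒ step 3: BACBACBACBACBACBACBACBAC ⇒ AA·BAC·B·AA·BAC·B·AA·BAC·B·AA·BAC·B·AA·BAC·B·AA·BAC·B·AA·BAC·B·AA·BAC·B
    A ↦ BAC
    B ↦ AA
    C ↦ B

A->BAC, B->AA, C->B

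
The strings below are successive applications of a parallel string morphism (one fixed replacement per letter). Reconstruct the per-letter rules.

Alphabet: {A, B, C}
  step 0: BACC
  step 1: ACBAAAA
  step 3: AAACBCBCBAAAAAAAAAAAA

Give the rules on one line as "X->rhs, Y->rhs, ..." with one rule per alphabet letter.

  step 0 ⇒ step 1: BACC ⇒ A·CB·AA·AA
    A ↦ CB
    B ↦ A
    C ↦ AA

A->CB, B->A, C->AA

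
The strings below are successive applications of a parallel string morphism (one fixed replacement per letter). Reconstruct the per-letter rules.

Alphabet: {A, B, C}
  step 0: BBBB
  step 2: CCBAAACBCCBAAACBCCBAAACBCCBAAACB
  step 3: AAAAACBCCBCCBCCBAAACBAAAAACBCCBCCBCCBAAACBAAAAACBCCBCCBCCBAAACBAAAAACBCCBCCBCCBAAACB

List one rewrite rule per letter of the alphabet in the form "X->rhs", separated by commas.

A->CCB, B->ACB, C->AA

  step 2 ⇒ step 3: CCBAAACBCCBAAACBCCBAAACBCCBAAACB ⇒ AA·AA·ACB·CCB·CCB·CCB·AA·ACB·AA·AA·ACB·CCB·CCB·CCB·AA·ACB·AA·AA·ACB·CCB·CCB·CCB·AA·ACB·AA·AA·ACB·CCB·CCB·CCB·AA·ACB
    A ↦ CCB
    B ↦ ACB
    C ↦ AA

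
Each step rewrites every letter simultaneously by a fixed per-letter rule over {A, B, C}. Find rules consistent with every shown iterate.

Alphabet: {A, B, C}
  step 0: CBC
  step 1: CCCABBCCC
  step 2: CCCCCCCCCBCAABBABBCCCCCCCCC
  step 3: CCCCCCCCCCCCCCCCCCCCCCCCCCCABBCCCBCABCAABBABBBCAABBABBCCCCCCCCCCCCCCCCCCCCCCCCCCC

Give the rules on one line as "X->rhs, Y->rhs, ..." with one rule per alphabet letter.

  step 2 ⇒ step 3: CCCCCCCCCBCAABBABBCCCCCCCCC ⇒ CCC·CCC·CCC·CCC·CCC·CCC·CCC·CCC·CCC·ABB·CCC·BCA·BCA·ABB·ABB·BCA·ABB·ABB·CCC·CCC·CCC·CCC·CCC·CCC·CCC·CCC·CCC
    A ↦ BCA
    B ↦ ABB
    C ↦ CCC

A->BCA, B->ABB, C->CCC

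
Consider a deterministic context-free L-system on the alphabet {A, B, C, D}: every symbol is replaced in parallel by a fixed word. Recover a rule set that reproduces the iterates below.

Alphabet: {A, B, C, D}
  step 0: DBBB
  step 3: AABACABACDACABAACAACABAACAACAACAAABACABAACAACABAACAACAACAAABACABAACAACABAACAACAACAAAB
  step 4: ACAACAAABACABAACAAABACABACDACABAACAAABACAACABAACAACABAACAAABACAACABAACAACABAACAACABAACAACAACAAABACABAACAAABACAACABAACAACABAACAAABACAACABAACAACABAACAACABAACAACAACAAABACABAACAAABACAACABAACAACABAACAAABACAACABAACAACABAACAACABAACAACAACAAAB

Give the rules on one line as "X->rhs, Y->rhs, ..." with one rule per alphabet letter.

A->ACA, B->AAB, C->BA, D->CD

  step 3 ⇒ step 4: AABACABACDACABAACAACABAACAACAACAAABACABAACAACABAACAACAACAAABACABAACAACABAACAACAACAAAB ⇒ ACA·ACA·AAB·ACA·BA·ACA·AAB·ACA·BA·CD·ACA·BA·ACA·AAB·ACA·ACA·BA·ACA·ACA·BA·ACA·AAB·ACA·ACA·BA·ACA·ACA·BA·ACA·ACA·BA·ACA·ACA·ACA·AAB·ACA·BA·ACA·AAB·ACA·ACA·BA·ACA·ACA·BA·ACA·AAB·ACA·ACA·BA·ACA·ACA·BA·ACA·ACA·BA·ACA·ACA·ACA·AAB·ACA·BA·ACA·AAB·ACA·ACA·BA·ACA·ACA·BA·ACA·AAB·ACA·ACA·BA·ACA·ACA·BA·ACA·ACA·BA·ACA·ACA·ACA·AAB
    A ↦ ACA
    B ↦ AAB
    C ↦ BA
    D ↦ CD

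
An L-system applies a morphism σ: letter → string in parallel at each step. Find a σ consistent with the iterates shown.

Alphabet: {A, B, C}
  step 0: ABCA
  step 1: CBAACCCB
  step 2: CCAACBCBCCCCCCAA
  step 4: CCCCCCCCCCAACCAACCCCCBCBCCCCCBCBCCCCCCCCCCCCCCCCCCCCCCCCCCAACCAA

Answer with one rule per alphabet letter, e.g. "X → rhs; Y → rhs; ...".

A->CB, B->AA, C->CC

  step 1 ⇒ step 2: CBAACCCB ⇒ CC·AA·CB·CB·CC·CC·CC·AA
    A ↦ CB
    B ↦ AA
    C ↦ CC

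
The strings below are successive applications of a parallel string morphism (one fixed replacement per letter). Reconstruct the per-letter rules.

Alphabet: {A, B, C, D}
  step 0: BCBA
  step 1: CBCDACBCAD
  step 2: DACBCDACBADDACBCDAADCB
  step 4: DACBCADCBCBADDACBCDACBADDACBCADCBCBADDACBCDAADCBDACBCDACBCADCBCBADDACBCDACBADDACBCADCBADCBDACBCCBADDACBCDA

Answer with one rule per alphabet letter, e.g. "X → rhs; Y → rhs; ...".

A->AD, B->CBC, C->DA, D->CB

  step 1 ⇒ step 2: CBCDACBCAD ⇒ DA·CBC·DA·CB·AD·DA·CBC·DA·AD·CB
    A ↦ AD
    B ↦ CBC
    C ↦ DA
    D ↦ CB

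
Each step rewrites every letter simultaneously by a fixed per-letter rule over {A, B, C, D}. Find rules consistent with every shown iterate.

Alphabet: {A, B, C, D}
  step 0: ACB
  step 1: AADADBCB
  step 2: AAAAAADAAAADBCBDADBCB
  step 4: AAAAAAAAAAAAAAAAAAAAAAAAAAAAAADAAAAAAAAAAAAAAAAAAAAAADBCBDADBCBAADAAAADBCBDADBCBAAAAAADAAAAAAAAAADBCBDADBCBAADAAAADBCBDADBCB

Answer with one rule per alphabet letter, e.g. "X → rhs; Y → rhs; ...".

  step 1 ⇒ step 2: AADADBCB ⇒ AA·AA·AAD·AA·AAD·BCB·DAD·BCB
    A ↦ AA
    B ↦ BCB
    C ↦ DAD
    D ↦ AAD

A->AA, B->BCB, C->DAD, D->AAD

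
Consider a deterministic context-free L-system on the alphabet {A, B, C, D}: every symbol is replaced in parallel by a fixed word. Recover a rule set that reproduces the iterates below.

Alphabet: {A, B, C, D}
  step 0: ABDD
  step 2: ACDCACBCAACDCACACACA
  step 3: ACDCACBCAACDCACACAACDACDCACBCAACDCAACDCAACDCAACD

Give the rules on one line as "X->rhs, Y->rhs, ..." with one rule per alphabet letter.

A->ACD, B->CA, C->CA, D->CB

  step 2 ⇒ step 3: ACDCACBCAACDCACACACA ⇒ ACD·CA·CB·CA·ACD·CA·CA·CA·ACD·ACD·CA·CB·CA·ACD·CA·ACD·CA·ACD·CA·ACD
    A ↦ ACD
    B ↦ CA
    C ↦ CA
    D ↦ CB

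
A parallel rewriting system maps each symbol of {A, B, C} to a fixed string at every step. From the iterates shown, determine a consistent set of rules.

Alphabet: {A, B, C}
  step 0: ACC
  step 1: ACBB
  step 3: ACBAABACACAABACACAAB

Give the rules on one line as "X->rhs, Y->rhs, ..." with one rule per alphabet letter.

  step 0 ⇒ step 1: ACC ⇒ AC·B·B
    A ↦ AC
    C ↦ B
    B ↦ AAB  (constrained at step 1)

A->AC, B->AAB, C->B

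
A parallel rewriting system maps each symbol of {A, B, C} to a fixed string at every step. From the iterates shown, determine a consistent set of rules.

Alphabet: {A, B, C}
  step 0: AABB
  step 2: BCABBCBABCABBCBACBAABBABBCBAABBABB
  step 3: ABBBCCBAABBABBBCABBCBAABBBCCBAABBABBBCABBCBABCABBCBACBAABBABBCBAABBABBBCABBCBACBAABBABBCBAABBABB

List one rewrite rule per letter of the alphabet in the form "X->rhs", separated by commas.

A->CBA, B->ABB, C->BC

  step 2 ⇒ step 3: BCABBCBABCABBCBACBAABBABBCBAABBABB ⇒ ABB·BC·CBA·ABB·ABB·BC·ABB·CBA·ABB·BC·CBA·ABB·ABB·BC·ABB·CBA·BC·ABB·CBA·CBA·ABB·ABB·CBA·ABB·ABB·BC·ABB·CBA·CBA·ABB·ABB·CBA·ABB·ABB
    A ↦ CBA
    B ↦ ABB
    C ↦ BC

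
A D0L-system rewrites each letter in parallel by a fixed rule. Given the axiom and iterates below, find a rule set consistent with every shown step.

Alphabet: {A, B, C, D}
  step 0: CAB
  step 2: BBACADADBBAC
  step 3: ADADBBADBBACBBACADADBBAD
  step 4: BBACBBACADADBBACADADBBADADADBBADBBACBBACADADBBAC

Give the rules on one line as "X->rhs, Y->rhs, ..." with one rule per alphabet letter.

A->BB, B->AD, C->AD, D->AC

  step 3 ⇒ step 4: ADADBBADBBACBBACADADBBAD ⇒ BB·AC·BB·AC·AD·AD·BB·AC·AD·AD·BB·AD·AD·AD·BB·AD·BB·AC·BB·AC·AD·AD·BB·AC
    A ↦ BB
    B ↦ AD
    C ↦ AD
    D ↦ AC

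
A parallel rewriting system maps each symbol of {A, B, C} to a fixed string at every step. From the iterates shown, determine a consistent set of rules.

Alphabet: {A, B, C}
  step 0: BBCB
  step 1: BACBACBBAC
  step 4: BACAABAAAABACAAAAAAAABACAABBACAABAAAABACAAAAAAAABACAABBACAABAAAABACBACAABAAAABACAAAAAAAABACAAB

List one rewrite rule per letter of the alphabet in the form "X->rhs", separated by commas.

  step 0 ⇒ step 1: BBCB ⇒ BAC·BAC·B·BAC
    B ↦ BAC
    C ↦ B
    A ↦ AA  (constrained at step 1)

A->AA, B->BAC, C->B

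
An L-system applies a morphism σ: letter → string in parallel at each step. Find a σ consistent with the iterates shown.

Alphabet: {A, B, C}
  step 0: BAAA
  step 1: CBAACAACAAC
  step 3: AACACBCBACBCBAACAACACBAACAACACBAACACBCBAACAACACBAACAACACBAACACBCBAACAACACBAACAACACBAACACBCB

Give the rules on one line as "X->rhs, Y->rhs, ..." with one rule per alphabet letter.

A->AAC, B->CB, C->ACB

  step 0 ⇒ step 1: BAAA ⇒ CB·AAC·AAC·AAC
    A ↦ AAC
    B ↦ CB
    C ↦ ACB  (constrained at step 1)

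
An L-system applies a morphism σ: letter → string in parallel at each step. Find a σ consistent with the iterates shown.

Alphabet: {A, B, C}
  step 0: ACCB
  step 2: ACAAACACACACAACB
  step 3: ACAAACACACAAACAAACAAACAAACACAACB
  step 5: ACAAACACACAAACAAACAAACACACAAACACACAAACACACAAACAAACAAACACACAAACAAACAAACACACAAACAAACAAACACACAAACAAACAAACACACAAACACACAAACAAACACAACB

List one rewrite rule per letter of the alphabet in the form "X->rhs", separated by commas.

A->AC, B->CB, C->AA

  step 2 ⇒ step 3: ACAAACACACACAACB ⇒ AC·AA·AC·AC·AC·AA·AC·AA·AC·AA·AC·AA·AC·AC·AA·CB
    A ↦ AC
    B ↦ CB
    C ↦ AA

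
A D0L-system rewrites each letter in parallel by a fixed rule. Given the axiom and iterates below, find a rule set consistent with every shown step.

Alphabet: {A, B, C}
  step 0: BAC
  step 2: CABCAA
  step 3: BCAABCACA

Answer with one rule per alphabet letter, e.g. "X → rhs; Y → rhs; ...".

A->CA, B->A, C->B

  step 2 ⇒ step 3: CABCAA ⇒ B·CA·A·B·CA·CA
    A ↦ CA
    B ↦ A
    C ↦ B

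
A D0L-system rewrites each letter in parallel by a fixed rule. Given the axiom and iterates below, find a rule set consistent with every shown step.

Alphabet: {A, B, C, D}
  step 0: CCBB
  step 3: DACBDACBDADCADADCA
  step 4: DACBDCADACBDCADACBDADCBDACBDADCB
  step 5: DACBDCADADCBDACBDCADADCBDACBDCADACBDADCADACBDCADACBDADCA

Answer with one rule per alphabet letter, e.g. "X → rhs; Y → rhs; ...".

A->CB, B->CA, C->D, D->DA

  step 4 ⇒ step 5: DACBDCADACBDCADACBDADCBDACBDADCB ⇒ DA·CB·D·CA·DA·D·CB·DA·CB·D·CA·DA·D·CB·DA·CB·D·CA·DA·CB·DA·D·CA·DA·CB·D·CA·DA·CB·DA·D·CA
    A ↦ CB
    B ↦ CA
    C ↦ D
    D ↦ DA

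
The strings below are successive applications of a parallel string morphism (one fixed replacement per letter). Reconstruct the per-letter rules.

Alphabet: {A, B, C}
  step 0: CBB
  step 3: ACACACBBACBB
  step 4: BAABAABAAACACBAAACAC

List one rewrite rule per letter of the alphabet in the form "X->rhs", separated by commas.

  step 3 ⇒ step 4: ACACACBBACBB ⇒ B·AA·B·AA·B·AA·AC·AC·B·AA·AC·AC
    A ↦ B
    B ↦ AC
    C ↦ AA

A->B, B->AC, C->AA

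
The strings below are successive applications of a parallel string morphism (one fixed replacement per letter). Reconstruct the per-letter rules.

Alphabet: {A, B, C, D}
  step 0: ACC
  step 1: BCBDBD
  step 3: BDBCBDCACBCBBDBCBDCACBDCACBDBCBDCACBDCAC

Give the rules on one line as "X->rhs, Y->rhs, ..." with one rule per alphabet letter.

A->BC, B->CAC, C->BD, D->BCB

  step 0 ⇒ step 1: ACC ⇒ BC·BD·BD
    A ↦ BC
    C ↦ BD
    B ↦ CAC  (constrained at step 1)
    D ↦ BCB  (constrained at step 1)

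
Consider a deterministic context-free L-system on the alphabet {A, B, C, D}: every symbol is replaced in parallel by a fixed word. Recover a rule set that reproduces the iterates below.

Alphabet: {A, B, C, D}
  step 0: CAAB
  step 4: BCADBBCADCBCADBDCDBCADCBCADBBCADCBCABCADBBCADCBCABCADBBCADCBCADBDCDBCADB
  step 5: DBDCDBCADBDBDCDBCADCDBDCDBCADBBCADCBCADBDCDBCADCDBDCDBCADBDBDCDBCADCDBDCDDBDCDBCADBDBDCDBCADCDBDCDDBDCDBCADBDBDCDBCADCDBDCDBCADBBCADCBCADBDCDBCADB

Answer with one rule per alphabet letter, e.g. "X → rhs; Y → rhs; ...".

A->D, B->DB, C->DC, D->BCA

  step 4 ⇒ step 5: BCADBBCADCBCADBDCDBCADCBCADBBCADCBCABCADBBCADCBCABCADBBCADCBCADBDCDBCADB ⇒ DB·DC·D·BCA·DB·DB·DC·D·BCA·DC·DB·DC·D·BCA·DB·BCA·DC·BCA·DB·DC·D·BCA·DC·DB·DC·D·BCA·DB·DB·DC·D·BCA·DC·DB·DC·D·DB·DC·D·BCA·DB·DB·DC·D·BCA·DC·DB·DC·D·DB·DC·D·BCA·DB·DB·DC·D·BCA·DC·DB·DC·D·BCA·DB·BCA·DC·BCA·DB·DC·D·BCA·DB
    A ↦ D
    B ↦ DB
    C ↦ DC
    D ↦ BCA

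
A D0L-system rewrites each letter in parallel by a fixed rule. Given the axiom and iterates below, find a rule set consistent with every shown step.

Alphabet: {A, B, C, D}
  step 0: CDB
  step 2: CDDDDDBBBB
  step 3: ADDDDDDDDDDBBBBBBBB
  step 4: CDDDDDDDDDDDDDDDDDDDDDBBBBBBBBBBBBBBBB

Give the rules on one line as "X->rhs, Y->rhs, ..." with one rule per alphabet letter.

A->CD, B->BB, C->A, D->DD

  step 3 ⇒ step 4: ADDDDDDDDDDBBBBBBBB ⇒ CD·DD·DD·DD·DD·DD·DD·DD·DD·DD·DD·BB·BB·BB·BB·BB·BB·BB·BB
    A ↦ CD
    B ↦ BB
    D ↦ DD
  step 2 ⇒ step 3: CDDDDDBBBB ⇒ A·DD·DD·DD·DD·DD·BB·BB·BB·BB
    C ↦ A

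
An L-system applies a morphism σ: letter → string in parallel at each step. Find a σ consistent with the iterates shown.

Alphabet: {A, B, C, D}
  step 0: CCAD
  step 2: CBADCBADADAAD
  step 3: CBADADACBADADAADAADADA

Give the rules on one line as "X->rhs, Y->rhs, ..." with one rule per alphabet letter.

A->AD, B->AD, C->CB, D->A

  step 2 ⇒ step 3: CBADCBADADAAD ⇒ CB·AD·AD·A·CB·AD·AD·A·AD·A·AD·AD·A
    A ↦ AD
    B ↦ AD
    C ↦ CB
    D ↦ A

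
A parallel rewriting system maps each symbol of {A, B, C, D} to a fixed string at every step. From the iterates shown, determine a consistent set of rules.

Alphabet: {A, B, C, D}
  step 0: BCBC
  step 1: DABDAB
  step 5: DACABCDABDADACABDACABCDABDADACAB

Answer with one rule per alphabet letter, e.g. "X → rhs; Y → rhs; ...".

  step 0 ⇒ step 1: BCBC ⇒ D·AB·D·AB
    B ↦ D
    C ↦ AB
    A ↦ C  (constrained at step 1)
    D ↦ DA  (constrained at step 1)

A->C, B->D, C->AB, D->DA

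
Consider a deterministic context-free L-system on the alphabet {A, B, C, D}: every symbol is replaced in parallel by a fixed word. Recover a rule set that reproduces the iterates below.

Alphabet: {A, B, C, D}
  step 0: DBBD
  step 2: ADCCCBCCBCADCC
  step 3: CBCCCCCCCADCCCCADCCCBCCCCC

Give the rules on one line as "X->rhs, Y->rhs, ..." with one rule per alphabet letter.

A->C, B->AD, C->CC, D->BC

  step 2 ⇒ step 3: ADCCCBCCBCADCC ⇒ C·BC·CC·CC·CC·AD·CC·CC·AD·CC·C·BC·CC·CC
    A ↦ C
    B ↦ AD
    C ↦ CC
    D ↦ BC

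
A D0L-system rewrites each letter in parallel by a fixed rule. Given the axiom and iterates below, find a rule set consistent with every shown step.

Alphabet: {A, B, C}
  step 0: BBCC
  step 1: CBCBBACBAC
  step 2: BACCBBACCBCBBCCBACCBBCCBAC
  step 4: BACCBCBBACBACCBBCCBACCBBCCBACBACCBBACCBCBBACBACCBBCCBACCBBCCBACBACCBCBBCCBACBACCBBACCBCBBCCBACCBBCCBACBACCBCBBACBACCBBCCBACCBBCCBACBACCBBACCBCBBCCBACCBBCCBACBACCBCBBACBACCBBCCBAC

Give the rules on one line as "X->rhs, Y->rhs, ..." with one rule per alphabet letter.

  step 1 ⇒ step 2: CBCBBACBAC ⇒ BAC·CB·BAC·CB·CB·BCC·BAC·CB·BCC·BAC
    A ↦ BCC
    B ↦ CB
    C ↦ BAC

A->BCC, B->CB, C->BAC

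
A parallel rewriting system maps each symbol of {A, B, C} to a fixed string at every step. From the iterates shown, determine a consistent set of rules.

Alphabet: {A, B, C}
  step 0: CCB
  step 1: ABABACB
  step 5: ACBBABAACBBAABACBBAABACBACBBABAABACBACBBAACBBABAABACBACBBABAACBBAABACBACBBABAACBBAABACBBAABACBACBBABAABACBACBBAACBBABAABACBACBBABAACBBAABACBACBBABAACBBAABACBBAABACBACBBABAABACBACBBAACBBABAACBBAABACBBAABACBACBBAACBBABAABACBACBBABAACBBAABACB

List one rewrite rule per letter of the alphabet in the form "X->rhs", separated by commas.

  step 0 ⇒ step 1: CCB ⇒ AB·AB·ACB
    B ↦ ACB
    C ↦ AB
    A ↦ BA  (constrained at step 1)

A->BA, B->ACB, C->AB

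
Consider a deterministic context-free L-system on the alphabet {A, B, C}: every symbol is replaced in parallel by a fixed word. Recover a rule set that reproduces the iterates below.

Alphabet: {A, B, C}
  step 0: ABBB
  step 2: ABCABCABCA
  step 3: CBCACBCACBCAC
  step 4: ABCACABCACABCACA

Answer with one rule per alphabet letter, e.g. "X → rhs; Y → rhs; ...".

  step 3 ⇒ step 4: CBCACBCACBCAC ⇒ A·BC·A·C·A·BC·A·C·A·BC·A·C·A
    A ↦ C
    B ↦ BC
    C ↦ A

A->C, B->BC, C->A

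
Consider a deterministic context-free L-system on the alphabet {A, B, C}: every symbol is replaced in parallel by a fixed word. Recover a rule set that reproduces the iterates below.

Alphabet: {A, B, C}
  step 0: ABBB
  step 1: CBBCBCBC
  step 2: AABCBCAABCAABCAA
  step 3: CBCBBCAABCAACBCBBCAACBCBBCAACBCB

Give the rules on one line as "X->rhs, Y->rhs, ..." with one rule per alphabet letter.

  step 2 ⇒ step 3: AABCBCAABCAABCAA ⇒ CB·CB·BC·AA·BC·AA·CB·CB·BC·AA·CB·CB·BC·AA·CB·CB
    A ↦ CB
    B ↦ BC
    C ↦ AA

A->CB, B->BC, C->AA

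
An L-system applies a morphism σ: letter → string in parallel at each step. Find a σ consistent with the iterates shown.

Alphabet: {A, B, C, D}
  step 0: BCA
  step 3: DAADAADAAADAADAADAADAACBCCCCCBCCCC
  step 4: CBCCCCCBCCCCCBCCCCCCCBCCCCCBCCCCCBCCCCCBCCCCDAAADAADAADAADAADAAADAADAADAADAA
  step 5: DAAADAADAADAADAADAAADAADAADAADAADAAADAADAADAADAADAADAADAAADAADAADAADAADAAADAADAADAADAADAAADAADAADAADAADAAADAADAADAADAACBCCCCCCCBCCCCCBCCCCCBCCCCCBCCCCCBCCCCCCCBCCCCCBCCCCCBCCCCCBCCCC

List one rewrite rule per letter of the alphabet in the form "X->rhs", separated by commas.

  step 4 ⇒ step 5: CBCCCCCBCCCCCBCCCCCCCBCCCCCBCCCCCBCCCCCBCCCCDAAADAADAADAADAADAAADAADAADAADAA ⇒ DAA·A·DAA·DAA·DAA·DAA·DAA·A·DAA·DAA·DAA·DAA·DAA·A·DAA·DAA·DAA·DAA·DAA·DAA·DAA·A·DAA·DAA·DAA·DAA·DAA·A·DAA·DAA·DAA·DAA·DAA·A·DAA·DAA·DAA·DAA·DAA·A·DAA·DAA·DAA·DAA·CB·CC·CC·CC·CB·CC·CC·CB·CC·CC·CB·CC·CC·CB·CC·CC·CB·CC·CC·CC·CB·CC·CC·CB·CC·CC·CB·CC·CC·CB·CC·CC
    A ↦ CC
    B ↦ A
    C ↦ DAA
    D ↦ CB

A->CC, B->A, C->DAA, D->CB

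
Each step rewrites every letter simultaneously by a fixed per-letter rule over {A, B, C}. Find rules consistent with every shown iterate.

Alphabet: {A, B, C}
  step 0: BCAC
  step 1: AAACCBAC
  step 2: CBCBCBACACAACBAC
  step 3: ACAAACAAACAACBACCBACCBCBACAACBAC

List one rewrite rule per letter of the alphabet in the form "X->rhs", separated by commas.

  step 2 ⇒ step 3: CBCBCBACACAACBAC ⇒ AC·AA·AC·AA·AC·AA·CB·AC·CB·AC·CB·CB·AC·AA·CB·AC
    A ↦ CB
    B ↦ AA
    C ↦ AC

A->CB, B->AA, C->AC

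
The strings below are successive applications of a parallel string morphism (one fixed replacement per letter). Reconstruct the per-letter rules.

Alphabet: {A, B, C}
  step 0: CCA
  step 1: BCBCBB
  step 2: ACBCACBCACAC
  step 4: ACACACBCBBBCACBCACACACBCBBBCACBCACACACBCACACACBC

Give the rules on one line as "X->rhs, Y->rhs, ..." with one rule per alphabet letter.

  step 1 ⇒ step 2: BCBCBB ⇒ AC·BC·AC·BC·AC·AC
    B ↦ AC
    C ↦ BC
  step 0 ⇒ step 1: CCA ⇒ BC·BC·BB
    A ↦ BB

A->BB, B->AC, C->BC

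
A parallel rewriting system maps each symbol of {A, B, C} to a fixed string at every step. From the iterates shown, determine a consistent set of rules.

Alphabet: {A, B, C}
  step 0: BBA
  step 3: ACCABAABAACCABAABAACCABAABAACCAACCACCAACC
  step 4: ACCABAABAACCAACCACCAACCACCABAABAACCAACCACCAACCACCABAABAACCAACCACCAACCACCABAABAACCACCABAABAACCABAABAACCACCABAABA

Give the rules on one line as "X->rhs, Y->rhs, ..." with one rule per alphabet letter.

A->ACC, B->A, C->ABA

  step 3 ⇒ step 4: ACCABAABAACCABAABAACCABAABAACCAACCACCAACC ⇒ ACC·ABA·ABA·ACC·A·ACC·ACC·A·ACC·ACC·ABA·ABA·ACC·A·ACC·ACC·A·ACC·ACC·ABA·ABA·ACC·A·ACC·ACC·A·ACC·ACC·ABA·ABA·ACC·ACC·ABA·ABA·ACC·ABA·ABA·ACC·ACC·ABA·ABA
    A ↦ ACC
    B ↦ A
    C ↦ ABA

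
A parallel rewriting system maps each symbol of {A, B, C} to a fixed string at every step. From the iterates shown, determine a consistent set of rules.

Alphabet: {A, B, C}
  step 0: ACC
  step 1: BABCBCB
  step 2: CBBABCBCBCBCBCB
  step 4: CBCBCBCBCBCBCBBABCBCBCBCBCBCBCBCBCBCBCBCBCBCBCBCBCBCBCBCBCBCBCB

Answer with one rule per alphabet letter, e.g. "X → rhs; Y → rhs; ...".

  step 1 ⇒ step 2: BABCBCB ⇒ CB·BAB·CB·CB·CB·CB·CB
    A ↦ BAB
    B ↦ CB
    C ↦ CB

A->BAB, B->CB, C->CB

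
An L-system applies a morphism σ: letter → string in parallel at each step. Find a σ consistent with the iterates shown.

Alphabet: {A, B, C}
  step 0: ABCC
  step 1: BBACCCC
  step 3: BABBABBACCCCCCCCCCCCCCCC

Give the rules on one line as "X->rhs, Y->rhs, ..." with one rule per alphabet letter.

  step 0 ⇒ step 1: ABCC ⇒ B·BA·CC·CC
    A ↦ B
    B ↦ BA
    C ↦ CC

A->B, B->BA, C->CC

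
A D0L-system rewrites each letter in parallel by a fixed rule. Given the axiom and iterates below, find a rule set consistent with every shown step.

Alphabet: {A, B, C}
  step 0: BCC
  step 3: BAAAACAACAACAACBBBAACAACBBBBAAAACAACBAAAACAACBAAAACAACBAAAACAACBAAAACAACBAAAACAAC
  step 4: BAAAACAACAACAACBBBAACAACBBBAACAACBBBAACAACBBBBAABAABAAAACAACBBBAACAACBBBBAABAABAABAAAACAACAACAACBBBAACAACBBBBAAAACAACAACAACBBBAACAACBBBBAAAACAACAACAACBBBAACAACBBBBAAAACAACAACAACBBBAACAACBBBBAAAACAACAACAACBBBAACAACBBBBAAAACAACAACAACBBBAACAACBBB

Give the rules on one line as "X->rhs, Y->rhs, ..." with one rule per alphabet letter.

A->AAC, B->BAA, C->BBB

  step 3 ⇒ step 4: BAAAACAACAACAACBBBAACAACBBBBAAAACAACBAAAACAACBAAAACAACBAAAACAACBAAAACAACBAAAACAAC ⇒ BAA·AAC·AAC·AAC·AAC·BBB·AAC·AAC·BBB·AAC·AAC·BBB·AAC·AAC·BBB·BAA·BAA·BAA·AAC·AAC·BBB·AAC·AAC·BBB·BAA·BAA·BAA·BAA·AAC·AAC·AAC·AAC·BBB·AAC·AAC·BBB·BAA·AAC·AAC·AAC·AAC·BBB·AAC·AAC·BBB·BAA·AAC·AAC·AAC·AAC·BBB·AAC·AAC·BBB·BAA·AAC·AAC·AAC·AAC·BBB·AAC·AAC·BBB·BAA·AAC·AAC·AAC·AAC·BBB·AAC·AAC·BBB·BAA·AAC·AAC·AAC·AAC·BBB·AAC·AAC·BBB
    A ↦ AAC
    B ↦ BAA
    C ↦ BBB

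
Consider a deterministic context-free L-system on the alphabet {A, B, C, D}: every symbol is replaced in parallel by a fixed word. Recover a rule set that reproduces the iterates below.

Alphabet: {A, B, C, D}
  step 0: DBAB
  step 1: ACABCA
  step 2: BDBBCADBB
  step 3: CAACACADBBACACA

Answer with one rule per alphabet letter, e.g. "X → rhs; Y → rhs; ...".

  step 2 ⇒ step 3: BDBBCADBB ⇒ CA·A·CA·CA·DB·B·A·CA·CA
    A ↦ B
    B ↦ CA
    C ↦ DB
    D ↦ A

A->B, B->CA, C->DB, D->A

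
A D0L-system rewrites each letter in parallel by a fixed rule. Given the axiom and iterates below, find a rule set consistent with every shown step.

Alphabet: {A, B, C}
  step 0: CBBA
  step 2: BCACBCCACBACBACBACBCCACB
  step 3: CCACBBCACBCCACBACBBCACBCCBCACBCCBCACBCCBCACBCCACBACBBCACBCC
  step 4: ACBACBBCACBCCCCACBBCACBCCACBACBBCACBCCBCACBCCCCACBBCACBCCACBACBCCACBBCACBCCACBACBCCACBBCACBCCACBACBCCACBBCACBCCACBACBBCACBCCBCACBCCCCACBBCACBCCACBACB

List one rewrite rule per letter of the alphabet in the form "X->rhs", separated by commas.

  step 3 ⇒ step 4: CCACBBCACBCCACBACBBCACBCCBCACBCCBCACBCCBCACBCCACBACBBCACBCC ⇒ ACB·ACB·BC·ACB·CC·CC·ACB·BC·ACB·CC·ACB·ACB·BC·ACB·CC·BC·ACB·CC·CC·ACB·BC·ACB·CC·ACB·ACB·CC·ACB·BC·ACB·CC·ACB·ACB·CC·ACB·BC·ACB·CC·ACB·ACB·CC·ACB·BC·ACB·CC·ACB·ACB·BC·ACB·CC·BC·ACB·CC·CC·ACB·BC·ACB·CC·ACB·ACB
    A ↦ BC
    B ↦ CC
    C ↦ ACB

A->BC, B->CC, C->ACB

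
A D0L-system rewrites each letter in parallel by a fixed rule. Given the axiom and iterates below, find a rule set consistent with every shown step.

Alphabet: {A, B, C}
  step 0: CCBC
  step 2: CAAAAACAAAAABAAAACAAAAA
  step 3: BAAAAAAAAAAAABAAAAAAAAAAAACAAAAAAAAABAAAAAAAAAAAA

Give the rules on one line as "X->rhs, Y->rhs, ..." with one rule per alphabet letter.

A->AA, B->CA, C->BAA

  step 2 ⇒ step 3: CAAAAACAAAAABAAAACAAAAA ⇒ BAA·AA·AA·AA·AA·AA·BAA·AA·AA·AA·AA·AA·CA·AA·AA·AA·AA·BAA·AA·AA·AA·AA·AA
    A ↦ AA
    B ↦ CA
    C ↦ BAA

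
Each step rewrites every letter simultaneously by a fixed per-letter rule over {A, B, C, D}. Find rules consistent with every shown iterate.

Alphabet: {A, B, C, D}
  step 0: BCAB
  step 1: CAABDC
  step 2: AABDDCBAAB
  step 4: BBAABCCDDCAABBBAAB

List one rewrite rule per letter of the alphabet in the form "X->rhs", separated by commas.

  step 1 ⇒ step 2: CAABDC ⇒ AAB·D·D·C·B·AAB
    A ↦ D
    B ↦ C
    C ↦ AAB
    D ↦ B

A->D, B->C, C->AAB, D->B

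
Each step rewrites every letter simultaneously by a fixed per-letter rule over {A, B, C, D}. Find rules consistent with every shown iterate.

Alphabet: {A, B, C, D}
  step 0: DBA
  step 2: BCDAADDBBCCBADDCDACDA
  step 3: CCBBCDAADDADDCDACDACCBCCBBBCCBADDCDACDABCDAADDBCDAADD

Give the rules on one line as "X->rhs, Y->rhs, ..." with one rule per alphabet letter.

  step 2 ⇒ step 3: BCDAADDBBCCBADDCDACDA ⇒ CCB·B·CDA·ADD·ADD·CDA·CDA·CCB·CCB·B·B·CCB·ADD·CDA·CDA·B·CDA·ADD·B·CDA·ADD
    A ↦ ADD
    B ↦ CCB
    C ↦ B
    D ↦ CDA

A->ADD, B->CCB, C->B, D->CDA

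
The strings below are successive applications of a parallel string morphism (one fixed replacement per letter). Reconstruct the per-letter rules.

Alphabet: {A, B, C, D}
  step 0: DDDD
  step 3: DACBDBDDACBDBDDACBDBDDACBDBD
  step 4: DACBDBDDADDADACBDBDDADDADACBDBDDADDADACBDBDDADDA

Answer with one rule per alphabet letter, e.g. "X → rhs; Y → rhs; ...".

A->CB, B->D, C->DB, D->DA

  step 3 ⇒ step 4: DACBDBDDACBDBDDACBDBDDACBDBD ⇒ DA·CB·DB·D·DA·D·DA·DA·CB·DB·D·DA·D·DA·DA·CB·DB·D·DA·D·DA·DA·CB·DB·D·DA·D·DA
    A ↦ CB
    B ↦ D
    C ↦ DB
    D ↦ DA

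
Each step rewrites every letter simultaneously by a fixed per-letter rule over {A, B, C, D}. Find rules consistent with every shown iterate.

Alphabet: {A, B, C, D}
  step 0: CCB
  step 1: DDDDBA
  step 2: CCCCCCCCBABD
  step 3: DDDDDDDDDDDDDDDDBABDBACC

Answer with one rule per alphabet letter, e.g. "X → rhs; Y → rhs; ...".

  step 2 ⇒ step 3: CCCCCCCCBABD ⇒ DD·DD·DD·DD·DD·DD·DD·DD·BA·BD·BA·CC
    A ↦ BD
    B ↦ BA
    C ↦ DD
    D ↦ CC

A->BD, B->BA, C->DD, D->CC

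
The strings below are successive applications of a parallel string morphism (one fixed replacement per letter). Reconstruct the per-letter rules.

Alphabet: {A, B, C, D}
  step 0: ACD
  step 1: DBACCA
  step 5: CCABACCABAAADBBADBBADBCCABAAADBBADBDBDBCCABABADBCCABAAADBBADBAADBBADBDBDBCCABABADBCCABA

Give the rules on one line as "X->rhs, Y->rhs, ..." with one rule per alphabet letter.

  step 0 ⇒ step 1: ACD ⇒ DB·A·CCA
    A ↦ DB
    C ↦ A
    D ↦ CCA
    B ↦ BA  (constrained at step 1)

A->DB, B->BA, C->A, D->CCA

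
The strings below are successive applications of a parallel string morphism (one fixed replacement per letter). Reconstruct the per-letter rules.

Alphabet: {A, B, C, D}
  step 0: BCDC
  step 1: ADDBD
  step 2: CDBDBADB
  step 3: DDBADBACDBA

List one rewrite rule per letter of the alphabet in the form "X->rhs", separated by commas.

  step 2 ⇒ step 3: CDBDBADB ⇒ D·DB·A·DB·A·C·DB·A
    A ↦ C
    B ↦ A
    C ↦ D
    D ↦ DB

A->C, B->A, C->D, D->DB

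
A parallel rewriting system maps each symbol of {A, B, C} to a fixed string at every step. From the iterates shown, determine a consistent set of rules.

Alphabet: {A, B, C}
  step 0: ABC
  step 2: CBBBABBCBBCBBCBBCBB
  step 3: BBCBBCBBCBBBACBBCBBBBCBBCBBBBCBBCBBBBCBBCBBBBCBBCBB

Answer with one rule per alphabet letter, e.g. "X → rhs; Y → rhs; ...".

A->BA, B->CBB, C->BB

  step 2 ⇒ step 3: CBBBABBCBBCBBCBBCBB ⇒ BB·CBB·CBB·CBB·BA·CBB·CBB·BB·CBB·CBB·BB·CBB·CBB·BB·CBB·CBB·BB·CBB·CBB
    A ↦ BA
    B ↦ CBB
    C ↦ BB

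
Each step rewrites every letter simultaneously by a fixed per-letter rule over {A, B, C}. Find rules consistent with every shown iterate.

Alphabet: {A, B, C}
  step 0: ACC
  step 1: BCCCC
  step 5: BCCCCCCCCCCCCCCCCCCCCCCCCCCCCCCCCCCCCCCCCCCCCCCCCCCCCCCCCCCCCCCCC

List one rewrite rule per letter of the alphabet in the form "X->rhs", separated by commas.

A->B, B->A, C->CC

  step 0 ⇒ step 1: ACC ⇒ B·CC·CC
    A ↦ B
    C ↦ CC
    B ↦ A  (constrained at step 1)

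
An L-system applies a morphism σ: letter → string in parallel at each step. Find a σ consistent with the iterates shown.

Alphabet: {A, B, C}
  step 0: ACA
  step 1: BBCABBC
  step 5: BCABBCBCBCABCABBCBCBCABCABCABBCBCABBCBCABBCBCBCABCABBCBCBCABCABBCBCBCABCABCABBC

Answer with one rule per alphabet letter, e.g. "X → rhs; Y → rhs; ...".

  step 0 ⇒ step 1: ACA ⇒ BBC·A·BBC
    A ↦ BBC
    C ↦ A
    B ↦ BC  (constrained at step 1)

A->BBC, B->BC, C->A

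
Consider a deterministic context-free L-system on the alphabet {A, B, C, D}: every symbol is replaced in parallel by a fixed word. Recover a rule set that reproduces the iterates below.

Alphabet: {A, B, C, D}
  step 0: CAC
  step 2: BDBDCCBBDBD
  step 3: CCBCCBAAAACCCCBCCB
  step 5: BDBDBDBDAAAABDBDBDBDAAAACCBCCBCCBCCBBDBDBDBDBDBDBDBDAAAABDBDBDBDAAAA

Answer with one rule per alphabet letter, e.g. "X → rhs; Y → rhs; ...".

  step 2 ⇒ step 3: BDBDCCBBDBD ⇒ CC·B·CC·B·AA·AA·CC·CC·B·CC·B
    B ↦ CC
    C ↦ AA
    D ↦ B
    A ↦ BD  (constrained at step 0)

A->BD, B->CC, C->AA, D->B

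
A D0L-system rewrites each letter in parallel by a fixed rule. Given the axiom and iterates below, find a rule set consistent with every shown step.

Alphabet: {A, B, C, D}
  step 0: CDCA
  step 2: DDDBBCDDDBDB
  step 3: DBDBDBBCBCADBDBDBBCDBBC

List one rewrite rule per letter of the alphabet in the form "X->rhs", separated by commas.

  step 2 ⇒ step 3: DDDBBCDDDBDB ⇒ DB·DB·DB·BC·BC·A·DB·DB·DB·BC·DB·BC
    B ↦ BC
    C ↦ A
    D ↦ DB
    A ↦ DD  (constrained at step 0)

A->DD, B->BC, C->A, D->DB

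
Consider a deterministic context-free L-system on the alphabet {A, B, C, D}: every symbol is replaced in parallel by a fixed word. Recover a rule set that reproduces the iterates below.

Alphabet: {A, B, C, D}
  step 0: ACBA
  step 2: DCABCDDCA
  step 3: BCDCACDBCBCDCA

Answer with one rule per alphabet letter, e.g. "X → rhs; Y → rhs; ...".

  step 2 ⇒ step 3: DCABCDDCA ⇒ BC·D·CA·C·D·BC·BC·D·CA
    A ↦ CA
    B ↦ C
    C ↦ D
    D ↦ BC

A->CA, B->C, C->D, D->BC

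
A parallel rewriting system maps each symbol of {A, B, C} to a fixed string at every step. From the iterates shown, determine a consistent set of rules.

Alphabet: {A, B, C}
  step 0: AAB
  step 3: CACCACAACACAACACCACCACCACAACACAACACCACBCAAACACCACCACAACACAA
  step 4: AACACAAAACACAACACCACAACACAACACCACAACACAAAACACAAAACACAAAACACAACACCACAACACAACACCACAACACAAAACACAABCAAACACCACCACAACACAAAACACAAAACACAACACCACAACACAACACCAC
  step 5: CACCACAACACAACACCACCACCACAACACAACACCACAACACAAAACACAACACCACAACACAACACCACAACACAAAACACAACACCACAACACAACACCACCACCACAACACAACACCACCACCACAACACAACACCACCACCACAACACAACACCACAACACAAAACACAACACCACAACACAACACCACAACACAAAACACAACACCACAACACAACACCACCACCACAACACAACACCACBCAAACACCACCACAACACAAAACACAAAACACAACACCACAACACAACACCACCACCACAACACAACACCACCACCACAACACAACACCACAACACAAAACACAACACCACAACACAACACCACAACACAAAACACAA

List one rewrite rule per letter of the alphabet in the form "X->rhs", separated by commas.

A->CAC, B->BCA, C->AA

  step 4 ⇒ step 5: AACACAAAACACAACACCACAACACAACACCACAACACAAAACACAAAACACAAAACACAACACCACAACACAACACCACAACACAAAACACAABCAAACACCACCACAACACAAAACACAAAACACAACACCACAACACAACACCAC ⇒ CAC·CAC·AA·CAC·AA·CAC·CAC·CAC·CAC·AA·CAC·AA·CAC·CAC·AA·CAC·AA·AA·CAC·AA·CAC·CAC·AA·CAC·AA·CAC·CAC·AA·CAC·AA·AA·CAC·AA·CAC·CAC·AA·CAC·AA·CAC·CAC·CAC·CAC·AA·CAC·AA·CAC·CAC·CAC·CAC·AA·CAC·AA·CAC·CAC·CAC·CAC·AA·CAC·AA·CAC·CAC·AA·CAC·AA·AA·CAC·AA·CAC·CAC·AA·CAC·AA·CAC·CAC·AA·CAC·AA·AA·CAC·AA·CAC·CAC·AA·CAC·AA·CAC·CAC·CAC·CAC·AA·CAC·AA·CAC·CAC·BCA·AA·CAC·CAC·CAC·AA·CAC·AA·AA·CAC·AA·AA·CAC·AA·CAC·CAC·AA·CAC·AA·CAC·CAC·CAC·CAC·AA·CAC·AA·CAC·CAC·CAC·CAC·AA·CAC·AA·CAC·CAC·AA·CAC·AA·AA·CAC·AA·CAC·CAC·AA·CAC·AA·CAC·CAC·AA·CAC·AA·AA·CAC·AA
    A ↦ CAC
    B ↦ BCA
    C ↦ AA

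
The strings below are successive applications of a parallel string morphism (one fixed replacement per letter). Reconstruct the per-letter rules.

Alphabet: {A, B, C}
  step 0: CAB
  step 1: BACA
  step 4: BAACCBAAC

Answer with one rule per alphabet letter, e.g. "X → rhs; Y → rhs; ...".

A->C, B->A, C->BA

  step 0 ⇒ step 1: CAB ⇒ BA·C·A
    A ↦ C
    B ↦ A
    C ↦ BA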